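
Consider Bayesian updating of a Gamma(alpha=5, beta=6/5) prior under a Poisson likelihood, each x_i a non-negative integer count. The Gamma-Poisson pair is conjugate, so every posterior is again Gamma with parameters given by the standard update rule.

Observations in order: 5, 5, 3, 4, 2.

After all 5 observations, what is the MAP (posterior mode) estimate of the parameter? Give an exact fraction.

115/31

obs 1: x=5 → posterior Gamma(10, 11/5)
obs 2: x=5 → posterior Gamma(15, 16/5)
obs 3: x=3 → posterior Gamma(18, 21/5)
obs 4: x=4 → posterior Gamma(22, 26/5)
obs 5: x=2 → posterior Gamma(24, 31/5)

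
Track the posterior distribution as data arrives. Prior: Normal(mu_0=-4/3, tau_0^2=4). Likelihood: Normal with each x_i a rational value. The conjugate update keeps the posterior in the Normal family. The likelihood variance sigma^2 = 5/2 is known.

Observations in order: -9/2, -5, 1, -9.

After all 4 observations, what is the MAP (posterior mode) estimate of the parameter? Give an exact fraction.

-440/111

obs 1: x=-9/2 → posterior Normal(-128/39, 20/13)
obs 2: x=-5 → posterior Normal(-248/63, 20/21)
obs 3: x=1 → posterior Normal(-224/87, 20/29)
obs 4: x=-9 → posterior Normal(-440/111, 20/37)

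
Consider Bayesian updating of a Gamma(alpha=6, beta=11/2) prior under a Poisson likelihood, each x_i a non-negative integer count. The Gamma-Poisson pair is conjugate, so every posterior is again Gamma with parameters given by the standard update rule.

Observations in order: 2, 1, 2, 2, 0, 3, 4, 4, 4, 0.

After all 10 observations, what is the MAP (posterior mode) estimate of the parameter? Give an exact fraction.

54/31

obs 1: x=2 → posterior Gamma(8, 13/2)
obs 2: x=1 → posterior Gamma(9, 15/2)
obs 3: x=2 → posterior Gamma(11, 17/2)
obs 4: x=2 → posterior Gamma(13, 19/2)
obs 5: x=0 → posterior Gamma(13, 21/2)
obs 6: x=3 → posterior Gamma(16, 23/2)
obs 7: x=4 → posterior Gamma(20, 25/2)
obs 8: x=4 → posterior Gamma(24, 27/2)
obs 9: x=4 → posterior Gamma(28, 29/2)
obs 10: x=0 → posterior Gamma(28, 31/2)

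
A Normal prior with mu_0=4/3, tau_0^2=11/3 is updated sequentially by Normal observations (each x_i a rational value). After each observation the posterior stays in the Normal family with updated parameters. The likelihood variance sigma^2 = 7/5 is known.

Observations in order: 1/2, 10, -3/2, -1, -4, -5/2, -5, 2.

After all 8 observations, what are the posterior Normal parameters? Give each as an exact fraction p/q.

mu_0=-109/922, tau_0^2=77/461

obs 1: x=1/2 → posterior Normal(111/152, 77/76)
obs 2: x=10 → posterior Normal(1211/262, 77/131)
obs 3: x=-3/2 → posterior Normal(523/186, 77/186)
obs 4: x=-1 → posterior Normal(468/241, 77/241)
obs 5: x=-4 → posterior Normal(31/37, 77/296)
obs 6: x=-5/2 → posterior Normal(17/54, 77/351)
obs 7: x=-5 → posterior Normal(-47/116, 11/58)
obs 8: x=2 → posterior Normal(-109/922, 77/461)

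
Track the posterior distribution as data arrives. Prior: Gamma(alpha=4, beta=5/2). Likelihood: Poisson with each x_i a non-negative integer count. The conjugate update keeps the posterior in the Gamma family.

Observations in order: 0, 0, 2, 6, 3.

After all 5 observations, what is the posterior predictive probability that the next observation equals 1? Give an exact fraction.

obs 1: x=0 → posterior Gamma(4, 7/2)
obs 2: x=0 → posterior Gamma(4, 9/2)
obs 3: x=2 → posterior Gamma(6, 11/2)
obs 4: x=6 → posterior Gamma(12, 13/2)
obs 5: x=3 → posterior Gamma(15, 15/2)

13136816711425781250/48661191875666868481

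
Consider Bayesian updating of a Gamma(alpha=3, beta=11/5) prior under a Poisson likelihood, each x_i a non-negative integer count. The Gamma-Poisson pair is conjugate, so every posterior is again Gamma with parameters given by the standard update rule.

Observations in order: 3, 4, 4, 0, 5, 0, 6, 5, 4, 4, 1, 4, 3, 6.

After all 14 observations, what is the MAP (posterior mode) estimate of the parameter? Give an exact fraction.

85/27

obs 1: x=3 → posterior Gamma(6, 16/5)
obs 2: x=4 → posterior Gamma(10, 21/5)
obs 3: x=4 → posterior Gamma(14, 26/5)
obs 4: x=0 → posterior Gamma(14, 31/5)
obs 5: x=5 → posterior Gamma(19, 36/5)
obs 6: x=0 → posterior Gamma(19, 41/5)
obs 7: x=6 → posterior Gamma(25, 46/5)
obs 8: x=5 → posterior Gamma(30, 51/5)
obs 9: x=4 → posterior Gamma(34, 56/5)
obs 10: x=4 → posterior Gamma(38, 61/5)
obs 11: x=1 → posterior Gamma(39, 66/5)
obs 12: x=4 → posterior Gamma(43, 71/5)
obs 13: x=3 → posterior Gamma(46, 76/5)
obs 14: x=6 → posterior Gamma(52, 81/5)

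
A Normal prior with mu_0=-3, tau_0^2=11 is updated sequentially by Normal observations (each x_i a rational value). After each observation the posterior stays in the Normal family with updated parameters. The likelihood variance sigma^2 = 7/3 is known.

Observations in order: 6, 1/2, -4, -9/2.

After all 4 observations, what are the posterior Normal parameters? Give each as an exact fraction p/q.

mu_0=-87/139, tau_0^2=77/139

obs 1: x=6 → posterior Normal(177/40, 77/40)
obs 2: x=1/2 → posterior Normal(387/146, 77/73)
obs 3: x=-4 → posterior Normal(123/212, 77/106)
obs 4: x=-9/2 → posterior Normal(-87/139, 77/139)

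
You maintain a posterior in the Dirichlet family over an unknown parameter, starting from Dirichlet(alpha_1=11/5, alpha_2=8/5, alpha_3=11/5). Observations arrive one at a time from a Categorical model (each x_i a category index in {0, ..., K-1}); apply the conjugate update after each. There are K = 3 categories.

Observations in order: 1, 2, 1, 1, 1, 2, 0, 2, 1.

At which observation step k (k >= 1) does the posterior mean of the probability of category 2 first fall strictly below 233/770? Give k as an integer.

obs 1: x=1 → posterior Dirichlet(11/5, 13/5, 11/5)
obs 2: x=2 → posterior Dirichlet(11/5, 13/5, 16/5)
obs 3: x=1 → posterior Dirichlet(11/5, 18/5, 16/5)
obs 4: x=1 → posterior Dirichlet(11/5, 23/5, 16/5)
obs 5: x=1 → posterior Dirichlet(11/5, 28/5, 16/5)
obs 6: x=2 → posterior Dirichlet(11/5, 28/5, 21/5)
obs 7: x=0 → posterior Dirichlet(16/5, 28/5, 21/5)
obs 8: x=2 → posterior Dirichlet(16/5, 28/5, 26/5)
obs 9: x=1 → posterior Dirichlet(16/5, 33/5, 26/5)

k = 5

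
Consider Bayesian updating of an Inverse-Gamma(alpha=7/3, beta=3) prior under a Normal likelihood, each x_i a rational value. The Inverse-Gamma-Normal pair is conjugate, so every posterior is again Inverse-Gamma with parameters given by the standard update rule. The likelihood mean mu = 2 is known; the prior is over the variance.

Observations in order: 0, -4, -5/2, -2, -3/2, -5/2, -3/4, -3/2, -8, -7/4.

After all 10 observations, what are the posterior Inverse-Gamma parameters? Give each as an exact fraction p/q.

alpha=22/3, beta=1989/16

obs 1: x=0 → posterior Inverse-Gamma(17/6, 5)
obs 2: x=-4 → posterior Inverse-Gamma(10/3, 23)
obs 3: x=-5/2 → posterior Inverse-Gamma(23/6, 265/8)
obs 4: x=-2 → posterior Inverse-Gamma(13/3, 329/8)
obs 5: x=-3/2 → posterior Inverse-Gamma(29/6, 189/4)
obs 6: x=-5/2 → posterior Inverse-Gamma(16/3, 459/8)
obs 7: x=-3/4 → posterior Inverse-Gamma(35/6, 1957/32)
obs 8: x=-3/2 → posterior Inverse-Gamma(19/3, 2153/32)
obs 9: x=-8 → posterior Inverse-Gamma(41/6, 3753/32)
obs 10: x=-7/4 → posterior Inverse-Gamma(22/3, 1989/16)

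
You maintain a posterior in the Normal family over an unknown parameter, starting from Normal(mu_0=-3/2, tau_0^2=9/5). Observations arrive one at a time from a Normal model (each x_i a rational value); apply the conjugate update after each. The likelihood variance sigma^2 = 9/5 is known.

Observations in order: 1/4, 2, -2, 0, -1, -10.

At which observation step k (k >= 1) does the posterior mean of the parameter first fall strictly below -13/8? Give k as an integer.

k = 6

obs 1: x=1/4 → posterior Normal(-5/8, 9/10)
obs 2: x=2 → posterior Normal(1/4, 3/5)
obs 3: x=-2 → posterior Normal(-5/16, 9/20)
obs 4: x=0 → posterior Normal(-1/4, 9/25)
obs 5: x=-1 → posterior Normal(-3/8, 3/10)
obs 6: x=-10 → posterior Normal(-7/4, 9/35)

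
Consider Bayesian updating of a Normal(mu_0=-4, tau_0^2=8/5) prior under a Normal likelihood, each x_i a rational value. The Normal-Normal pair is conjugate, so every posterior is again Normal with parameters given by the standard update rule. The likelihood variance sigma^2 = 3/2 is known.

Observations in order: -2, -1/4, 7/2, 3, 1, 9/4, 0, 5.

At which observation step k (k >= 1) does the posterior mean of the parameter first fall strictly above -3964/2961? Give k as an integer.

obs 1: x=-2 → posterior Normal(-92/31, 24/31)
obs 2: x=-1/4 → posterior Normal(-96/47, 24/47)
obs 3: x=7/2 → posterior Normal(-40/63, 8/21)
obs 4: x=3 → posterior Normal(8/79, 24/79)
obs 5: x=1 → posterior Normal(24/95, 24/95)
obs 6: x=9/4 → posterior Normal(20/37, 8/37)
obs 7: x=0 → posterior Normal(60/127, 24/127)
obs 8: x=5 → posterior Normal(140/143, 24/143)

k = 3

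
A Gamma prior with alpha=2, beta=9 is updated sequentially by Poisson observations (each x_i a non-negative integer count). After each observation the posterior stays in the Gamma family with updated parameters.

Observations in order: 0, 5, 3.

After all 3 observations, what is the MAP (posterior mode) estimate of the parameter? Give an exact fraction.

3/4

obs 1: x=0 → posterior Gamma(2, 10)
obs 2: x=5 → posterior Gamma(7, 11)
obs 3: x=3 → posterior Gamma(10, 12)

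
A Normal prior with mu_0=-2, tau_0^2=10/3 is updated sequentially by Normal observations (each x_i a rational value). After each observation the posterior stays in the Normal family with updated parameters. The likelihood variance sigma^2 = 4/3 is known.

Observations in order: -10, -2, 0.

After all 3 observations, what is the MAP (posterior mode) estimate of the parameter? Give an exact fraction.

-64/17

obs 1: x=-10 → posterior Normal(-54/7, 20/21)
obs 2: x=-2 → posterior Normal(-16/3, 5/9)
obs 3: x=0 → posterior Normal(-64/17, 20/51)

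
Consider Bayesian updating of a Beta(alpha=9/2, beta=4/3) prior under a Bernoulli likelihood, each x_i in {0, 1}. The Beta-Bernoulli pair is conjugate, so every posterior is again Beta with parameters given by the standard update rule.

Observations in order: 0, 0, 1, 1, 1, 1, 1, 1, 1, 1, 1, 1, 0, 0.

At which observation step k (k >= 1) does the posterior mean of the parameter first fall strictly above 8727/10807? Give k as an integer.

obs 1: x=0 → posterior Beta(9/2, 7/3)
obs 2: x=0 → posterior Beta(9/2, 10/3)
obs 3: x=1 → posterior Beta(11/2, 10/3)
obs 4: x=1 → posterior Beta(13/2, 10/3)
obs 5: x=1 → posterior Beta(15/2, 10/3)
obs 6: x=1 → posterior Beta(17/2, 10/3)
obs 7: x=1 → posterior Beta(19/2, 10/3)
obs 8: x=1 → posterior Beta(21/2, 10/3)
obs 9: x=1 → posterior Beta(23/2, 10/3)
obs 10: x=1 → posterior Beta(25/2, 10/3)
obs 11: x=1 → posterior Beta(27/2, 10/3)
obs 12: x=1 → posterior Beta(29/2, 10/3)
obs 13: x=0 → posterior Beta(29/2, 13/3)
obs 14: x=0 → posterior Beta(29/2, 16/3)

k = 12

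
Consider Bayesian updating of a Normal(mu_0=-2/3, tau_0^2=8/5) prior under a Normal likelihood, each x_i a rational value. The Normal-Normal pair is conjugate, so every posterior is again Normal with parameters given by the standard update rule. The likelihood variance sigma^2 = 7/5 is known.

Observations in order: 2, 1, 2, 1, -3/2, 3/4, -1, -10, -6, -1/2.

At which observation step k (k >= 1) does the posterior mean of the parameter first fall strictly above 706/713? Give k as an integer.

obs 1: x=2 → posterior Normal(34/45, 56/75)
obs 2: x=1 → posterior Normal(58/69, 56/115)
obs 3: x=2 → posterior Normal(106/93, 56/155)
obs 4: x=1 → posterior Normal(10/9, 56/195)
obs 5: x=-3/2 → posterior Normal(2/3, 56/235)
obs 6: x=3/4 → posterior Normal(112/165, 56/275)
obs 7: x=-1 → posterior Normal(88/189, 8/45)
obs 8: x=-10 → posterior Normal(-152/213, 56/355)
obs 9: x=-6 → posterior Normal(-296/237, 56/395)
obs 10: x=-1/2 → posterior Normal(-308/261, 56/435)

k = 3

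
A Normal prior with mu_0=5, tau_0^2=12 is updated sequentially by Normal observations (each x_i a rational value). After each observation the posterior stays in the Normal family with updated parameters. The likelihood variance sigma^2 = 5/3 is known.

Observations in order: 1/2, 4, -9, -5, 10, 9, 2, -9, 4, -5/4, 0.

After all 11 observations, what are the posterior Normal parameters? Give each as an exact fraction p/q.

obs 1: x=1/2 → posterior Normal(43/41, 60/41)
obs 2: x=4 → posterior Normal(17/7, 60/77)
obs 3: x=-9 → posterior Normal(-137/113, 60/113)
obs 4: x=-5 → posterior Normal(-317/149, 60/149)
obs 5: x=10 → posterior Normal(43/185, 12/37)
obs 6: x=9 → posterior Normal(367/221, 60/221)
obs 7: x=2 → posterior Normal(439/257, 60/257)
obs 8: x=-9 → posterior Normal(115/293, 60/293)
obs 9: x=4 → posterior Normal(37/47, 60/329)
obs 10: x=-5/4 → posterior Normal(214/365, 12/73)
obs 11: x=0 → posterior Normal(214/401, 60/401)

mu_0=214/401, tau_0^2=60/401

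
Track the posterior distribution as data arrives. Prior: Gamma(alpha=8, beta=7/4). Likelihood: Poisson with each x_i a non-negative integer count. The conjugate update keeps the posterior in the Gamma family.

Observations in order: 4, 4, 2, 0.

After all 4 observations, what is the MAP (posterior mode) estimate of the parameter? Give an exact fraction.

obs 1: x=4 → posterior Gamma(12, 11/4)
obs 2: x=4 → posterior Gamma(16, 15/4)
obs 3: x=2 → posterior Gamma(18, 19/4)
obs 4: x=0 → posterior Gamma(18, 23/4)

68/23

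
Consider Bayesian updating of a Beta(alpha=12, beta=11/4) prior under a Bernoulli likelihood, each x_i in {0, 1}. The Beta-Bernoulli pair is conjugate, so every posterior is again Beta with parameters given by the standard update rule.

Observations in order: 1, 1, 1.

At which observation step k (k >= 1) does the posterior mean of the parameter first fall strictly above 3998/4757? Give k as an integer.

obs 1: x=1 → posterior Beta(13, 11/4)
obs 2: x=1 → posterior Beta(14, 11/4)
obs 3: x=1 → posterior Beta(15, 11/4)

k = 3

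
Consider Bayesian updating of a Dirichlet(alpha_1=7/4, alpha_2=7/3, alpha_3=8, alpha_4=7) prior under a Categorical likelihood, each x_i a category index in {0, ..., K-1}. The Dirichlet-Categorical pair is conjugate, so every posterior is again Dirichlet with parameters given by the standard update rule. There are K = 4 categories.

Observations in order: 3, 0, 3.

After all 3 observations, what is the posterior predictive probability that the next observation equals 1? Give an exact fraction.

obs 1: x=3 → posterior Dirichlet(7/4, 7/3, 8, 8)
obs 2: x=0 → posterior Dirichlet(11/4, 7/3, 8, 8)
obs 3: x=3 → posterior Dirichlet(11/4, 7/3, 8, 9)

28/265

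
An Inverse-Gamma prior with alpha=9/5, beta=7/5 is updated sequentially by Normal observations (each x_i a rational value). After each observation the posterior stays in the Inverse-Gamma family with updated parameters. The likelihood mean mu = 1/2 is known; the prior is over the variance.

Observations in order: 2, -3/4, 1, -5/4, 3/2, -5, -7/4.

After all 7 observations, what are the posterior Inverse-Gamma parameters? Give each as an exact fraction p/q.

obs 1: x=2 → posterior Inverse-Gamma(23/10, 101/40)
obs 2: x=-3/4 → posterior Inverse-Gamma(14/5, 529/160)
obs 3: x=1 → posterior Inverse-Gamma(33/10, 549/160)
obs 4: x=-5/4 → posterior Inverse-Gamma(19/5, 397/80)
obs 5: x=3/2 → posterior Inverse-Gamma(43/10, 437/80)
obs 6: x=-5 → posterior Inverse-Gamma(24/5, 1647/80)
obs 7: x=-7/4 → posterior Inverse-Gamma(53/10, 3699/160)

alpha=53/10, beta=3699/160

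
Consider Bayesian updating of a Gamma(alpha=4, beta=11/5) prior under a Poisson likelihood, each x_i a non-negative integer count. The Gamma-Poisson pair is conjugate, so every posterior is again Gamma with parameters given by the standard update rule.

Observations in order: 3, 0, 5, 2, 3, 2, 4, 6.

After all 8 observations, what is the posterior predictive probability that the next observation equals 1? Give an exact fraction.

obs 1: x=3 → posterior Gamma(7, 16/5)
obs 2: x=0 → posterior Gamma(7, 21/5)
obs 3: x=5 → posterior Gamma(12, 26/5)
obs 4: x=2 → posterior Gamma(14, 31/5)
obs 5: x=3 → posterior Gamma(17, 36/5)
obs 6: x=2 → posterior Gamma(19, 41/5)
obs 7: x=4 → posterior Gamma(23, 46/5)
obs 8: x=6 → posterior Gamma(29, 51/5)

4796264322346520016357695690899485399471426657385395/27902351804926128442490159004860452050207993575243776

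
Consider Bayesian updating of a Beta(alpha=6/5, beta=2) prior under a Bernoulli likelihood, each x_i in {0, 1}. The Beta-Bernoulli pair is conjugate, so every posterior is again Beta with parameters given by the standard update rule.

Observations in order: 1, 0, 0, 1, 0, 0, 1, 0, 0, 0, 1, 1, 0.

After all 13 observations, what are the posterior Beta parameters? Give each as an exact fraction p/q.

obs 1: x=1 → posterior Beta(11/5, 2)
obs 2: x=0 → posterior Beta(11/5, 3)
obs 3: x=0 → posterior Beta(11/5, 4)
obs 4: x=1 → posterior Beta(16/5, 4)
obs 5: x=0 → posterior Beta(16/5, 5)
obs 6: x=0 → posterior Beta(16/5, 6)
obs 7: x=1 → posterior Beta(21/5, 6)
obs 8: x=0 → posterior Beta(21/5, 7)
obs 9: x=0 → posterior Beta(21/5, 8)
obs 10: x=0 → posterior Beta(21/5, 9)
obs 11: x=1 → posterior Beta(26/5, 9)
obs 12: x=1 → posterior Beta(31/5, 9)
obs 13: x=0 → posterior Beta(31/5, 10)

alpha=31/5, beta=10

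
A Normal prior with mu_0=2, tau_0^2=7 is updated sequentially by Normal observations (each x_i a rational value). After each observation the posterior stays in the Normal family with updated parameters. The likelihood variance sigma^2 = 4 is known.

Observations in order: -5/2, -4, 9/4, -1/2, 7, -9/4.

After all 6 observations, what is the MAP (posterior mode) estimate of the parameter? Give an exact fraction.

obs 1: x=-5/2 → posterior Normal(-19/22, 28/11)
obs 2: x=-4 → posterior Normal(-25/12, 14/9)
obs 3: x=9/4 → posterior Normal(-87/100, 28/25)
obs 4: x=-1/2 → posterior Normal(-101/128, 7/8)
obs 5: x=7 → posterior Normal(95/156, 28/39)
obs 6: x=-9/4 → posterior Normal(4/23, 14/23)

4/23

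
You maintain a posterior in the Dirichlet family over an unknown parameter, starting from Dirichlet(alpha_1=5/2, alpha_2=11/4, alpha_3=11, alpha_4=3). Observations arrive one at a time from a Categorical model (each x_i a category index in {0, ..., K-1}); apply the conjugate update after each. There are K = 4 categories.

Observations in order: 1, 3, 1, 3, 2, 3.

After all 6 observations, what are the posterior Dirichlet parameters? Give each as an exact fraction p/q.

obs 1: x=1 → posterior Dirichlet(5/2, 15/4, 11, 3)
obs 2: x=3 → posterior Dirichlet(5/2, 15/4, 11, 4)
obs 3: x=1 → posterior Dirichlet(5/2, 19/4, 11, 4)
obs 4: x=3 → posterior Dirichlet(5/2, 19/4, 11, 5)
obs 5: x=2 → posterior Dirichlet(5/2, 19/4, 12, 5)
obs 6: x=3 → posterior Dirichlet(5/2, 19/4, 12, 6)

alpha_1=5/2, alpha_2=19/4, alpha_3=12, alpha_4=6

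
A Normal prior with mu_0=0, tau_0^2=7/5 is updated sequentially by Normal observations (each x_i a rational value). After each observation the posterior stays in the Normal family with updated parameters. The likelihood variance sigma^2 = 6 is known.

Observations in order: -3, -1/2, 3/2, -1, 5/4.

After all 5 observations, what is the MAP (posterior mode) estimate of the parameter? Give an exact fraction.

obs 1: x=-3 → posterior Normal(-21/37, 42/37)
obs 2: x=-1/2 → posterior Normal(-49/88, 21/22)
obs 3: x=3/2 → posterior Normal(-14/51, 14/17)
obs 4: x=-1 → posterior Normal(-21/58, 21/29)
obs 5: x=5/4 → posterior Normal(-49/260, 42/65)

-49/260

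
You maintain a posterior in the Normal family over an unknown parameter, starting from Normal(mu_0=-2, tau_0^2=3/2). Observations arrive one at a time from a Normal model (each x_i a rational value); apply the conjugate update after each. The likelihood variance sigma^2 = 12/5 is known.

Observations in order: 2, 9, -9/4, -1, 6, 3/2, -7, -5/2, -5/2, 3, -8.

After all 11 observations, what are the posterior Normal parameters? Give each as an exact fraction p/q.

mu_0=-11/28, tau_0^2=4/21

obs 1: x=2 → posterior Normal(-6/13, 12/13)
obs 2: x=9 → posterior Normal(13/6, 2/3)
obs 3: x=-9/4 → posterior Normal(111/92, 12/23)
obs 4: x=-1 → posterior Normal(13/16, 3/7)
obs 5: x=6 → posterior Normal(211/132, 4/11)
obs 6: x=3/2 → posterior Normal(241/152, 6/19)
obs 7: x=-7 → posterior Normal(101/172, 12/43)
obs 8: x=-5/2 → posterior Normal(17/64, 1/4)
obs 9: x=-5/2 → posterior Normal(1/212, 12/53)
obs 10: x=3 → posterior Normal(61/232, 6/29)
obs 11: x=-8 → posterior Normal(-11/28, 4/21)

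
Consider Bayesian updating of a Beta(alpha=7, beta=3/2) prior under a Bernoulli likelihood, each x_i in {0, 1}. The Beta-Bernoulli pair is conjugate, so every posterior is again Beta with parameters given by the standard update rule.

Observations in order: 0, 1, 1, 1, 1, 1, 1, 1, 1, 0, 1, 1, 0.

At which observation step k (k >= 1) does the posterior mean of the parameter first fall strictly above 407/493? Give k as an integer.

obs 1: x=0 → posterior Beta(7, 5/2)
obs 2: x=1 → posterior Beta(8, 5/2)
obs 3: x=1 → posterior Beta(9, 5/2)
obs 4: x=1 → posterior Beta(10, 5/2)
obs 5: x=1 → posterior Beta(11, 5/2)
obs 6: x=1 → posterior Beta(12, 5/2)
obs 7: x=1 → posterior Beta(13, 5/2)
obs 8: x=1 → posterior Beta(14, 5/2)
obs 9: x=1 → posterior Beta(15, 5/2)
obs 10: x=0 → posterior Beta(15, 7/2)
obs 11: x=1 → posterior Beta(16, 7/2)
obs 12: x=1 → posterior Beta(17, 7/2)
obs 13: x=0 → posterior Beta(17, 9/2)

k = 6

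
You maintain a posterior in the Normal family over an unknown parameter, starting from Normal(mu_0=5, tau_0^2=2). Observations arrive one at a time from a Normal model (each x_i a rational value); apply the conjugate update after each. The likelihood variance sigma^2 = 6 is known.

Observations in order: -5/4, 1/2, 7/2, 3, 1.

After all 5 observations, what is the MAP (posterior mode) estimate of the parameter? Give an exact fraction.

obs 1: x=-5/4 → posterior Normal(55/16, 3/2)
obs 2: x=1/2 → posterior Normal(57/20, 6/5)
obs 3: x=7/2 → posterior Normal(71/24, 1)
obs 4: x=3 → posterior Normal(83/28, 6/7)
obs 5: x=1 → posterior Normal(87/32, 3/4)

87/32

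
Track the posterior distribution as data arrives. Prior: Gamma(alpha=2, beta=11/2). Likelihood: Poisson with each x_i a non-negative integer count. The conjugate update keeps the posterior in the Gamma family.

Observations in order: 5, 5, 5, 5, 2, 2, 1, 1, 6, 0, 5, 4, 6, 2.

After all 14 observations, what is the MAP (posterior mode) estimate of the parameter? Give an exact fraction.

obs 1: x=5 → posterior Gamma(7, 13/2)
obs 2: x=5 → posterior Gamma(12, 15/2)
obs 3: x=5 → posterior Gamma(17, 17/2)
obs 4: x=5 → posterior Gamma(22, 19/2)
obs 5: x=2 → posterior Gamma(24, 21/2)
obs 6: x=2 → posterior Gamma(26, 23/2)
obs 7: x=1 → posterior Gamma(27, 25/2)
obs 8: x=1 → posterior Gamma(28, 27/2)
obs 9: x=6 → posterior Gamma(34, 29/2)
obs 10: x=0 → posterior Gamma(34, 31/2)
obs 11: x=5 → posterior Gamma(39, 33/2)
obs 12: x=4 → posterior Gamma(43, 35/2)
obs 13: x=6 → posterior Gamma(49, 37/2)
obs 14: x=2 → posterior Gamma(51, 39/2)

100/39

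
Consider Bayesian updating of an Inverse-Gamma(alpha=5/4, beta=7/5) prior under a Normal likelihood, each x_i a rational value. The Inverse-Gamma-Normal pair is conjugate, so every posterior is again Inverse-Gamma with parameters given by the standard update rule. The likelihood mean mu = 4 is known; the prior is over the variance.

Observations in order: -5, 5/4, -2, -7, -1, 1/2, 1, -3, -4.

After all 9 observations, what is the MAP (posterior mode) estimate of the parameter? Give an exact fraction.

obs 1: x=-5 → posterior Inverse-Gamma(7/4, 419/10)
obs 2: x=5/4 → posterior Inverse-Gamma(9/4, 7309/160)
obs 3: x=-2 → posterior Inverse-Gamma(11/4, 10189/160)
obs 4: x=-7 → posterior Inverse-Gamma(13/4, 19869/160)
obs 5: x=-1 → posterior Inverse-Gamma(15/4, 21869/160)
obs 6: x=1/2 → posterior Inverse-Gamma(17/4, 22849/160)
obs 7: x=1 → posterior Inverse-Gamma(19/4, 23569/160)
obs 8: x=-3 → posterior Inverse-Gamma(21/4, 27489/160)
obs 9: x=-4 → posterior Inverse-Gamma(23/4, 32609/160)

32609/1080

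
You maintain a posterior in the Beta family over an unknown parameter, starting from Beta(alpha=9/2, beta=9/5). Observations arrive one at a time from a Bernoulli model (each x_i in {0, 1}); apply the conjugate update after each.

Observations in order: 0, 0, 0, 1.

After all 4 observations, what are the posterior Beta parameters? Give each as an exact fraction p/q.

alpha=11/2, beta=24/5

obs 1: x=0 → posterior Beta(9/2, 14/5)
obs 2: x=0 → posterior Beta(9/2, 19/5)
obs 3: x=0 → posterior Beta(9/2, 24/5)
obs 4: x=1 → posterior Beta(11/2, 24/5)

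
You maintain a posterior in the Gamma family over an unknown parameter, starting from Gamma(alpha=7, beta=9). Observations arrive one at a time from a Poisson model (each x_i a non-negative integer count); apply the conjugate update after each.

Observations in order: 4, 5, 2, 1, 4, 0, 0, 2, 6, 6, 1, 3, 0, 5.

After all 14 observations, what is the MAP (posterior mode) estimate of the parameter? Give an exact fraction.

obs 1: x=4 → posterior Gamma(11, 10)
obs 2: x=5 → posterior Gamma(16, 11)
obs 3: x=2 → posterior Gamma(18, 12)
obs 4: x=1 → posterior Gamma(19, 13)
obs 5: x=4 → posterior Gamma(23, 14)
obs 6: x=0 → posterior Gamma(23, 15)
obs 7: x=0 → posterior Gamma(23, 16)
obs 8: x=2 → posterior Gamma(25, 17)
obs 9: x=6 → posterior Gamma(31, 18)
obs 10: x=6 → posterior Gamma(37, 19)
obs 11: x=1 → posterior Gamma(38, 20)
obs 12: x=3 → posterior Gamma(41, 21)
obs 13: x=0 → posterior Gamma(41, 22)
obs 14: x=5 → posterior Gamma(46, 23)

45/23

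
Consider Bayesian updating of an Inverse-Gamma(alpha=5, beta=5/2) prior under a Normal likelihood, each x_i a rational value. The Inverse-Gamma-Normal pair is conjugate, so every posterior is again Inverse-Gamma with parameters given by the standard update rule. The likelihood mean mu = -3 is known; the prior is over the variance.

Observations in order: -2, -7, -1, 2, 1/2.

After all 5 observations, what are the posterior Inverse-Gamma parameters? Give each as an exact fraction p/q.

obs 1: x=-2 → posterior Inverse-Gamma(11/2, 3)
obs 2: x=-7 → posterior Inverse-Gamma(6, 11)
obs 3: x=-1 → posterior Inverse-Gamma(13/2, 13)
obs 4: x=2 → posterior Inverse-Gamma(7, 51/2)
obs 5: x=1/2 → posterior Inverse-Gamma(15/2, 253/8)

alpha=15/2, beta=253/8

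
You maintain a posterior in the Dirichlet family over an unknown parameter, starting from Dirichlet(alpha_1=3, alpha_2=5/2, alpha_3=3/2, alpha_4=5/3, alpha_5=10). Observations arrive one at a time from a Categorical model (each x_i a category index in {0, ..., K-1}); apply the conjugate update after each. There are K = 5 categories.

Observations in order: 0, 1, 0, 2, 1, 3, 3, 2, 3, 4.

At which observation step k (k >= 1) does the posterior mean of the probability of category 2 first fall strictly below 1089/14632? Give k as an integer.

k = 2

obs 1: x=0 → posterior Dirichlet(4, 5/2, 3/2, 5/3, 10)
obs 2: x=1 → posterior Dirichlet(4, 7/2, 3/2, 5/3, 10)
obs 3: x=0 → posterior Dirichlet(5, 7/2, 3/2, 5/3, 10)
obs 4: x=2 → posterior Dirichlet(5, 7/2, 5/2, 5/3, 10)
obs 5: x=1 → posterior Dirichlet(5, 9/2, 5/2, 5/3, 10)
obs 6: x=3 → posterior Dirichlet(5, 9/2, 5/2, 8/3, 10)
obs 7: x=3 → posterior Dirichlet(5, 9/2, 5/2, 11/3, 10)
obs 8: x=2 → posterior Dirichlet(5, 9/2, 7/2, 11/3, 10)
obs 9: x=3 → posterior Dirichlet(5, 9/2, 7/2, 14/3, 10)
obs 10: x=4 → posterior Dirichlet(5, 9/2, 7/2, 14/3, 11)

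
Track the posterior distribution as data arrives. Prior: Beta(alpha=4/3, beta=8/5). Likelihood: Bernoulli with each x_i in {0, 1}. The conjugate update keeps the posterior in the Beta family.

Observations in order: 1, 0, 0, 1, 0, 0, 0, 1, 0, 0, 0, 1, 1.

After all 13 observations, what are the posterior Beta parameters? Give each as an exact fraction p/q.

alpha=19/3, beta=48/5

obs 1: x=1 → posterior Beta(7/3, 8/5)
obs 2: x=0 → posterior Beta(7/3, 13/5)
obs 3: x=0 → posterior Beta(7/3, 18/5)
obs 4: x=1 → posterior Beta(10/3, 18/5)
obs 5: x=0 → posterior Beta(10/3, 23/5)
obs 6: x=0 → posterior Beta(10/3, 28/5)
obs 7: x=0 → posterior Beta(10/3, 33/5)
obs 8: x=1 → posterior Beta(13/3, 33/5)
obs 9: x=0 → posterior Beta(13/3, 38/5)
obs 10: x=0 → posterior Beta(13/3, 43/5)
obs 11: x=0 → posterior Beta(13/3, 48/5)
obs 12: x=1 → posterior Beta(16/3, 48/5)
obs 13: x=1 → posterior Beta(19/3, 48/5)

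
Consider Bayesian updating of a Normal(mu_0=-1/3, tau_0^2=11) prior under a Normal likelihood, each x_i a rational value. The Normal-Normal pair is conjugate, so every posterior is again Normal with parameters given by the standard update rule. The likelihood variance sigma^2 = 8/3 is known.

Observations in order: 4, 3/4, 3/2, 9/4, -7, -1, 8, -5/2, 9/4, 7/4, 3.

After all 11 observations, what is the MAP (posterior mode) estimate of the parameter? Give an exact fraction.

obs 1: x=4 → posterior Normal(388/123, 88/41)
obs 2: x=3/4 → posterior Normal(1849/888, 44/37)
obs 3: x=3/2 → posterior Normal(2443/1284, 88/107)
obs 4: x=9/4 → posterior Normal(1667/840, 22/35)
obs 5: x=-7 → posterior Normal(281/1038, 88/173)
obs 6: x=-1 → posterior Normal(83/1236, 44/103)
obs 7: x=8 → posterior Normal(1667/1434, 88/239)
obs 8: x=-5/2 → posterior Normal(293/408, 11/34)
obs 9: x=9/4 → posterior Normal(647/732, 88/305)
obs 10: x=7/4 → posterior Normal(491/507, 44/169)
obs 11: x=3 → posterior Normal(1279/1113, 88/371)

1279/1113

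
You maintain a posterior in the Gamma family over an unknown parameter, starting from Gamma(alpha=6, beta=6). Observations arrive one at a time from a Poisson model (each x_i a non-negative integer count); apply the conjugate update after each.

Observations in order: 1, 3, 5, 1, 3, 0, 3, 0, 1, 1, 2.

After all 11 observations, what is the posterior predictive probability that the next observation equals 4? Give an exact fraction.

258887657600186375926365928508790191/5057462178655926706199301642031988736

obs 1: x=1 → posterior Gamma(7, 7)
obs 2: x=3 → posterior Gamma(10, 8)
obs 3: x=5 → posterior Gamma(15, 9)
obs 4: x=1 → posterior Gamma(16, 10)
obs 5: x=3 → posterior Gamma(19, 11)
obs 6: x=0 → posterior Gamma(19, 12)
obs 7: x=3 → posterior Gamma(22, 13)
obs 8: x=0 → posterior Gamma(22, 14)
obs 9: x=1 → posterior Gamma(23, 15)
obs 10: x=1 → posterior Gamma(24, 16)
obs 11: x=2 → posterior Gamma(26, 17)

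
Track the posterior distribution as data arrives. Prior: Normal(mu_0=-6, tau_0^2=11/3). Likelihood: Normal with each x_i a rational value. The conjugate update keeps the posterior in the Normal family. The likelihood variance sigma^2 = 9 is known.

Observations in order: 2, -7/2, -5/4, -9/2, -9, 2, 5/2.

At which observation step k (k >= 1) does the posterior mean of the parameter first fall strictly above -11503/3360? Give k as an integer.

k = 3

obs 1: x=2 → posterior Normal(-70/19, 99/38)
obs 2: x=-7/2 → posterior Normal(-51/14, 99/49)
obs 3: x=-5/4 → posterior Normal(-769/240, 33/20)
obs 4: x=-9/2 → posterior Normal(-967/284, 99/71)
obs 5: x=-9 → posterior Normal(-1363/328, 99/82)
obs 6: x=2 → posterior Normal(-425/124, 33/31)
obs 7: x=5/2 → posterior Normal(-1165/416, 99/104)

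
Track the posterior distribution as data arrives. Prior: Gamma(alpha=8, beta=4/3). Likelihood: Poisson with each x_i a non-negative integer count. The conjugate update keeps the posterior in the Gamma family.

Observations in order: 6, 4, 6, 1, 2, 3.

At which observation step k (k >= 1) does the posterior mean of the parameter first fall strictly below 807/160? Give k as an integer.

obs 1: x=6 → posterior Gamma(14, 7/3)
obs 2: x=4 → posterior Gamma(18, 10/3)
obs 3: x=6 → posterior Gamma(24, 13/3)
obs 4: x=1 → posterior Gamma(25, 16/3)
obs 5: x=2 → posterior Gamma(27, 19/3)
obs 6: x=3 → posterior Gamma(30, 22/3)

k = 4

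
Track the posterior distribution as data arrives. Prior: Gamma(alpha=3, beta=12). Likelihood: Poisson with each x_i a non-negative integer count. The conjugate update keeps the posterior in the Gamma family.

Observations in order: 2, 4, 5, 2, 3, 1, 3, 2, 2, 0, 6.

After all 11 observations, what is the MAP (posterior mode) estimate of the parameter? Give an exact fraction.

32/23

obs 1: x=2 → posterior Gamma(5, 13)
obs 2: x=4 → posterior Gamma(9, 14)
obs 3: x=5 → posterior Gamma(14, 15)
obs 4: x=2 → posterior Gamma(16, 16)
obs 5: x=3 → posterior Gamma(19, 17)
obs 6: x=1 → posterior Gamma(20, 18)
obs 7: x=3 → posterior Gamma(23, 19)
obs 8: x=2 → posterior Gamma(25, 20)
obs 9: x=2 → posterior Gamma(27, 21)
obs 10: x=0 → posterior Gamma(27, 22)
obs 11: x=6 → posterior Gamma(33, 23)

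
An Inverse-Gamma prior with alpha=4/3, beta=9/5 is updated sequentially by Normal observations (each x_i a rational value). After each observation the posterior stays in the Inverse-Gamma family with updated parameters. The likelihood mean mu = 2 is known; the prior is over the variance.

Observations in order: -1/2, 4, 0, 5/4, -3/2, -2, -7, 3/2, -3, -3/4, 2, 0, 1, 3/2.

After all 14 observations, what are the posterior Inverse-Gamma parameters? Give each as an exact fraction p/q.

alpha=25/3, beta=6629/80

obs 1: x=-1/2 → posterior Inverse-Gamma(11/6, 197/40)
obs 2: x=4 → posterior Inverse-Gamma(7/3, 277/40)
obs 3: x=0 → posterior Inverse-Gamma(17/6, 357/40)
obs 4: x=5/4 → posterior Inverse-Gamma(10/3, 1473/160)
obs 5: x=-3/2 → posterior Inverse-Gamma(23/6, 2453/160)
obs 6: x=-2 → posterior Inverse-Gamma(13/3, 3733/160)
obs 7: x=-7 → posterior Inverse-Gamma(29/6, 10213/160)
obs 8: x=3/2 → posterior Inverse-Gamma(16/3, 10233/160)
obs 9: x=-3 → posterior Inverse-Gamma(35/6, 12233/160)
obs 10: x=-3/4 → posterior Inverse-Gamma(19/3, 6419/80)
obs 11: x=2 → posterior Inverse-Gamma(41/6, 6419/80)
obs 12: x=0 → posterior Inverse-Gamma(22/3, 6579/80)
obs 13: x=1 → posterior Inverse-Gamma(47/6, 6619/80)
obs 14: x=3/2 → posterior Inverse-Gamma(25/3, 6629/80)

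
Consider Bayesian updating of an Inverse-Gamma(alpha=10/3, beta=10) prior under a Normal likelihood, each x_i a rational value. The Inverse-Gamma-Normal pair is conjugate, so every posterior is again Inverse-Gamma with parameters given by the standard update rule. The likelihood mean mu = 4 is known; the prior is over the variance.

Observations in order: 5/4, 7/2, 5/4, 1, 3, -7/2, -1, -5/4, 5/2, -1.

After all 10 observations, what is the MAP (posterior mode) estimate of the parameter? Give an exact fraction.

obs 1: x=5/4 → posterior Inverse-Gamma(23/6, 441/32)
obs 2: x=7/2 → posterior Inverse-Gamma(13/3, 445/32)
obs 3: x=5/4 → posterior Inverse-Gamma(29/6, 283/16)
obs 4: x=1 → posterior Inverse-Gamma(16/3, 355/16)
obs 5: x=3 → posterior Inverse-Gamma(35/6, 363/16)
obs 6: x=-7/2 → posterior Inverse-Gamma(19/3, 813/16)
obs 7: x=-1 → posterior Inverse-Gamma(41/6, 1013/16)
obs 8: x=-5/4 → posterior Inverse-Gamma(22/3, 2467/32)
obs 9: x=5/2 → posterior Inverse-Gamma(47/6, 2503/32)
obs 10: x=-1 → posterior Inverse-Gamma(25/3, 2903/32)

8709/896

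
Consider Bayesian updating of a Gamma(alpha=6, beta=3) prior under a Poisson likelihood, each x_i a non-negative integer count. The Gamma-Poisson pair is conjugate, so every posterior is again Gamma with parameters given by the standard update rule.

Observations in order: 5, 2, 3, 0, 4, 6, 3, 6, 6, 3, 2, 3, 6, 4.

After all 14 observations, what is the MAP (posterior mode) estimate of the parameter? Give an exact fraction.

58/17

obs 1: x=5 → posterior Gamma(11, 4)
obs 2: x=2 → posterior Gamma(13, 5)
obs 3: x=3 → posterior Gamma(16, 6)
obs 4: x=0 → posterior Gamma(16, 7)
obs 5: x=4 → posterior Gamma(20, 8)
obs 6: x=6 → posterior Gamma(26, 9)
obs 7: x=3 → posterior Gamma(29, 10)
obs 8: x=6 → posterior Gamma(35, 11)
obs 9: x=6 → posterior Gamma(41, 12)
obs 10: x=3 → posterior Gamma(44, 13)
obs 11: x=2 → posterior Gamma(46, 14)
obs 12: x=3 → posterior Gamma(49, 15)
obs 13: x=6 → posterior Gamma(55, 16)
obs 14: x=4 → posterior Gamma(59, 17)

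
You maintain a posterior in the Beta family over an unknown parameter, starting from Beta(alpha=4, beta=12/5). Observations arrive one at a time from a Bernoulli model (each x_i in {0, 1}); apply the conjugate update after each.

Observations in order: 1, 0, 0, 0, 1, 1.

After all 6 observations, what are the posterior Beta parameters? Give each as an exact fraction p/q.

alpha=7, beta=27/5

obs 1: x=1 → posterior Beta(5, 12/5)
obs 2: x=0 → posterior Beta(5, 17/5)
obs 3: x=0 → posterior Beta(5, 22/5)
obs 4: x=0 → posterior Beta(5, 27/5)
obs 5: x=1 → posterior Beta(6, 27/5)
obs 6: x=1 → posterior Beta(7, 27/5)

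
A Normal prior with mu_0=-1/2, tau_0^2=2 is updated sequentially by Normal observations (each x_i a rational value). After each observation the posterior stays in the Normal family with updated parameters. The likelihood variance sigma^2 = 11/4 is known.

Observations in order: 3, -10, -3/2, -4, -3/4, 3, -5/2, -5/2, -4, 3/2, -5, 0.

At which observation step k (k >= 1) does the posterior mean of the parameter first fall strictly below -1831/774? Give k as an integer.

obs 1: x=3 → posterior Normal(37/38, 22/19)
obs 2: x=-10 → posterior Normal(-41/18, 22/27)
obs 3: x=-3/2 → posterior Normal(-21/10, 22/35)
obs 4: x=-4 → posterior Normal(-211/86, 22/43)
obs 5: x=-3/4 → posterior Normal(-223/102, 22/51)
obs 6: x=3 → posterior Normal(-175/118, 22/59)
obs 7: x=-5/2 → posterior Normal(-215/134, 22/67)
obs 8: x=-5/2 → posterior Normal(-17/10, 22/75)
obs 9: x=-4 → posterior Normal(-319/166, 22/83)
obs 10: x=3/2 → posterior Normal(-295/182, 22/91)
obs 11: x=-5 → posterior Normal(-125/66, 2/9)
obs 12: x=0 → posterior Normal(-375/214, 22/107)

k = 4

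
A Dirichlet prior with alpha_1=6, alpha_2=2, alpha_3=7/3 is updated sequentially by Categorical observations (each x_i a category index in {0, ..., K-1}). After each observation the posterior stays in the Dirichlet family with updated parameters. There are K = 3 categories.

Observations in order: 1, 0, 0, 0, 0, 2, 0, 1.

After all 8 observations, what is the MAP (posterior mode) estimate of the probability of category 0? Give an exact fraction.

obs 1: x=1 → posterior Dirichlet(6, 3, 7/3)
obs 2: x=0 → posterior Dirichlet(7, 3, 7/3)
obs 3: x=0 → posterior Dirichlet(8, 3, 7/3)
obs 4: x=0 → posterior Dirichlet(9, 3, 7/3)
obs 5: x=0 → posterior Dirichlet(10, 3, 7/3)
obs 6: x=2 → posterior Dirichlet(10, 3, 10/3)
obs 7: x=0 → posterior Dirichlet(11, 3, 10/3)
obs 8: x=1 → posterior Dirichlet(11, 4, 10/3)

15/23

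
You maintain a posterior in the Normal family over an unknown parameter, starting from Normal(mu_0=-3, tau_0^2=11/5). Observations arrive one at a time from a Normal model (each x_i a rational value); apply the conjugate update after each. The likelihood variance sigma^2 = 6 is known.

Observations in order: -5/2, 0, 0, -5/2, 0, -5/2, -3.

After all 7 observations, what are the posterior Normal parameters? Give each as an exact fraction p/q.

mu_0=-411/214, tau_0^2=66/107

obs 1: x=-5/2 → posterior Normal(-235/82, 66/41)
obs 2: x=0 → posterior Normal(-235/104, 33/26)
obs 3: x=0 → posterior Normal(-235/126, 22/21)
obs 4: x=-5/2 → posterior Normal(-145/74, 33/37)
obs 5: x=0 → posterior Normal(-29/17, 66/85)
obs 6: x=-5/2 → posterior Normal(-115/64, 11/16)
obs 7: x=-3 → posterior Normal(-411/214, 66/107)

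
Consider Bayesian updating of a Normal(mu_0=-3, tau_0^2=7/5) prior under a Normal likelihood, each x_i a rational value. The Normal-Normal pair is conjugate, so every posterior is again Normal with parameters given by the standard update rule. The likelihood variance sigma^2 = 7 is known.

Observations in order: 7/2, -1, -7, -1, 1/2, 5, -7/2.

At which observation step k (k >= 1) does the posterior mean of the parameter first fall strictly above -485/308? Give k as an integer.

obs 1: x=7/2 → posterior Normal(-23/12, 7/6)
obs 2: x=-1 → posterior Normal(-25/14, 1)
obs 3: x=-7 → posterior Normal(-39/16, 7/8)
obs 4: x=-1 → posterior Normal(-41/18, 7/9)
obs 5: x=1/2 → posterior Normal(-2, 7/10)
obs 6: x=5 → posterior Normal(-15/11, 7/11)
obs 7: x=-7/2 → posterior Normal(-37/24, 7/12)

k = 6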